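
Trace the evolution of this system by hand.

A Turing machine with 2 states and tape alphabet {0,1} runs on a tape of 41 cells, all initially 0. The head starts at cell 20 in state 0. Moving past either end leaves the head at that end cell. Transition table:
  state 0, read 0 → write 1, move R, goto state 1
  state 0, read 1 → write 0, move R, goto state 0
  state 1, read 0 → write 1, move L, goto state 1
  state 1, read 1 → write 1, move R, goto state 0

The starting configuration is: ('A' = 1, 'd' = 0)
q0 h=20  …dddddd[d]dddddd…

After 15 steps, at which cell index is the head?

0) q0 h=20  …dddddd[d]dddddd…
1) q1 h=21  …dddddA[d]dddddd…
2) q1 h=20  …dddddd[A]Addddd…
3) q0 h=21  …dddddA[A]dddddd…
4) q0 h=22  …ddddAd[d]dddddd…
5) q1 h=23  …dddAdA[d]dddddd…
6) q1 h=22  …ddddAd[A]Addddd…
7) q0 h=23  …dddAdA[A]dddddd…
8) q0 h=24  …ddAdAd[d]dddddd…
9) q1 h=25  …dAdAdA[d]dddddd…
10) q1 h=24  …ddAdAd[A]Addddd…
11) q0 h=25  …dAdAdA[A]dddddd…
12) q0 h=26  …AdAdAd[d]dddddd…
13) q1 h=27  …dAdAdA[d]dddddd…
14) q1 h=26  …AdAdAd[A]Addddd…
15) q0 h=27  …dAdAdA[A]dddddd…

27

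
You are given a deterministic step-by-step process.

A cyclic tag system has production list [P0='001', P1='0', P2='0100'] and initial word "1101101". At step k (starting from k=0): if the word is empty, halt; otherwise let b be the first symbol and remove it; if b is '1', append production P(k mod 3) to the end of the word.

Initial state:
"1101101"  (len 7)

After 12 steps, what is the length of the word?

[0] "1101101"  (len 7)
[1] "101101001"  (len 9)
[2] "011010010"  (len 9)
[3] "11010010"  (len 8)
[4] "1010010001"  (len 10)
[5] "0100100010"  (len 10)
[6] "100100010"  (len 9)
[7] "00100010001"  (len 11)
[8] "0100010001"  (len 10)
[9] "100010001"  (len 9)
[10] "00010001001"  (len 11)
[11] "0010001001"  (len 10)
[12] "010001001"  (len 9)

9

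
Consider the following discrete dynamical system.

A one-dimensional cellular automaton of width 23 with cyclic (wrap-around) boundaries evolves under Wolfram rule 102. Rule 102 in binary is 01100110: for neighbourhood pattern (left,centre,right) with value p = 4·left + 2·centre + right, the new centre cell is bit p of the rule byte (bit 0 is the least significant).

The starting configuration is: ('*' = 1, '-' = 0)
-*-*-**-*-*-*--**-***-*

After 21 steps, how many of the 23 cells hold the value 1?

14

gen 0: -*-*-**-*-*-*--**-***-*
gen 1: *****-*******-*-**--***
gen 2: ----**------****-*-*---
gen 3: ---*-*-----*---*****---
gen 4: --****----**--*----*---
gen 5: -*---*---*-*-**---**---
gen 6: **--**--*****-*--*-*---
gen 7: -*-*-*-*----***-****--*
gen 8: ********---*--**---*-**
gen 9: -------*--**-*-*--***--
gen 10: ------**-*-*****-*--*--
gen 11: -----*-****----***-**--
gen 12: ----***---*---*--**-*--
gen 13: ---*--*--**--**-*-***--
gen 14: --**-**-*-*-*-****--*--
gen 15: -*-**-********---*-**--
gen 16: ***-**-------*--***-*--
gen 17: --**-*------**-*--***-*
gen 18: -*-***-----*-***-*--***
gen 19: ***--*----***--***-*--*
gen 20: --*-**---*--*-*--***-*-
gen 21: -***-*--**-****-*--***-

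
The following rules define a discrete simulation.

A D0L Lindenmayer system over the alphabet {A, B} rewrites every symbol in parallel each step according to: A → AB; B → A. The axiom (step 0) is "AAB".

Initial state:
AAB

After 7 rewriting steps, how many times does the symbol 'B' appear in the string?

34

0) AAB
1) ABABA
2) ABAABAAB
3) ABAABABAABABA
4) ABAABABAABAABABAABAAB
5) ABAABABAABAABABAABABAABAABABAABABA
6) ABAABABAABAABABAABABAABAABABAABAABABAABABAABAABABAABAAB
7) ABAABABAABAABABAABABAABAABABAABAABABAABABAABAABABAABABAABAABABAABAABABAABABAABAABABAABABA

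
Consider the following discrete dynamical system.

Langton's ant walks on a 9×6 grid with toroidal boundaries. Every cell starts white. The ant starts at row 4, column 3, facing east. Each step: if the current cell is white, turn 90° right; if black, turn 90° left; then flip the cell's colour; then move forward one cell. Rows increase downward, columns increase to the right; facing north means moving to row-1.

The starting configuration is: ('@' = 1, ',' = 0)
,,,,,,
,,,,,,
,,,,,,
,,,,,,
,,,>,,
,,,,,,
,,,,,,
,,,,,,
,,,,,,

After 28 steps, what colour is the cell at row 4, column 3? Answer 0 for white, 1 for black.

0

step 0: ,,,,,,
,,,,,,
,,,,,,
,,,,,,
,,,>,,
,,,,,,
,,,,,,
,,,,,,
,,,,,,
step 1: ,,,,,,
,,,,,,
,,,,,,
,,,,,,
,,,@,,
,,,v,,
,,,,,,
,,,,,,
,,,,,,
step 2: ,,,,,,
,,,,,,
,,,,,,
,,,,,,
,,,@,,
,,<@,,
,,,,,,
,,,,,,
,,,,,,
step 3: ,,,,,,
,,,,,,
,,,,,,
,,,,,,
,,^@,,
,,@@,,
,,,,,,
,,,,,,
,,,,,,
step 4: ,,,,,,
,,,,,,
,,,,,,
,,,,,,
,,@>,,
,,@@,,
,,,,,,
,,,,,,
,,,,,,
step 5: ,,,,,,
,,,,,,
,,,,,,
,,,^,,
,,@,,,
,,@@,,
,,,,,,
,,,,,,
,,,,,,
step 6: ,,,,,,
,,,,,,
,,,,,,
,,,@>,
,,@,,,
,,@@,,
,,,,,,
,,,,,,
,,,,,,
step 7: ,,,,,,
,,,,,,
,,,,,,
,,,@@,
,,@,v,
,,@@,,
,,,,,,
,,,,,,
,,,,,,
step 8: ,,,,,,
,,,,,,
,,,,,,
,,,@@,
,,@<@,
,,@@,,
,,,,,,
,,,,,,
,,,,,,
step 9: ,,,,,,
,,,,,,
,,,,,,
,,,^@,
,,@@@,
,,@@,,
,,,,,,
,,,,,,
,,,,,,
step 10: ,,,,,,
,,,,,,
,,,,,,
,,<,@,
,,@@@,
,,@@,,
,,,,,,
,,,,,,
,,,,,,
step 11: ,,,,,,
,,,,,,
,,^,,,
,,@,@,
,,@@@,
,,@@,,
,,,,,,
,,,,,,
,,,,,,
step 12: ,,,,,,
,,,,,,
,,@>,,
,,@,@,
,,@@@,
,,@@,,
,,,,,,
,,,,,,
,,,,,,
step 13: ,,,,,,
,,,,,,
,,@@,,
,,@v@,
,,@@@,
,,@@,,
,,,,,,
,,,,,,
,,,,,,
step 14: ,,,,,,
,,,,,,
,,@@,,
,,<@@,
,,@@@,
,,@@,,
,,,,,,
,,,,,,
,,,,,,
step 15: ,,,,,,
,,,,,,
,,@@,,
,,,@@,
,,v@@,
,,@@,,
,,,,,,
,,,,,,
,,,,,,
step 16: ,,,,,,
,,,,,,
,,@@,,
,,,@@,
,,,>@,
,,@@,,
,,,,,,
,,,,,,
,,,,,,
step 17: ,,,,,,
,,,,,,
,,@@,,
,,,^@,
,,,,@,
,,@@,,
,,,,,,
,,,,,,
,,,,,,
step 18: ,,,,,,
,,,,,,
,,@@,,
,,<,@,
,,,,@,
,,@@,,
,,,,,,
,,,,,,
,,,,,,
step 19: ,,,,,,
,,,,,,
,,^@,,
,,@,@,
,,,,@,
,,@@,,
,,,,,,
,,,,,,
,,,,,,
step 20: ,,,,,,
,,,,,,
,<,@,,
,,@,@,
,,,,@,
,,@@,,
,,,,,,
,,,,,,
,,,,,,
step 21: ,,,,,,
,^,,,,
,@,@,,
,,@,@,
,,,,@,
,,@@,,
,,,,,,
,,,,,,
,,,,,,
step 22: ,,,,,,
,@>,,,
,@,@,,
,,@,@,
,,,,@,
,,@@,,
,,,,,,
,,,,,,
,,,,,,
step 23: ,,,,,,
,@@,,,
,@v@,,
,,@,@,
,,,,@,
,,@@,,
,,,,,,
,,,,,,
,,,,,,
step 24: ,,,,,,
,@@,,,
,<@@,,
,,@,@,
,,,,@,
,,@@,,
,,,,,,
,,,,,,
,,,,,,
step 25: ,,,,,,
,@@,,,
,,@@,,
,v@,@,
,,,,@,
,,@@,,
,,,,,,
,,,,,,
,,,,,,
step 26: ,,,,,,
,@@,,,
,,@@,,
<@@,@,
,,,,@,
,,@@,,
,,,,,,
,,,,,,
,,,,,,
step 27: ,,,,,,
,@@,,,
^,@@,,
@@@,@,
,,,,@,
,,@@,,
,,,,,,
,,,,,,
,,,,,,
step 28: ,,,,,,
,@@,,,
@>@@,,
@@@,@,
,,,,@,
,,@@,,
,,,,,,
,,,,,,
,,,,,,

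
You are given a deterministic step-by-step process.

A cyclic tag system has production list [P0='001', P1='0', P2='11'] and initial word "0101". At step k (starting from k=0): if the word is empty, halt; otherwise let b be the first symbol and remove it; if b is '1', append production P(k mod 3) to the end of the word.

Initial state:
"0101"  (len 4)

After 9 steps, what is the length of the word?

0

gen 0: "0101"  (len 4)
gen 1: "101"  (len 3)
gen 2: "010"  (len 3)
gen 3: "10"  (len 2)
gen 4: "0001"  (len 4)
gen 5: "001"  (len 3)
gen 6: "01"  (len 2)
gen 7: "1"  (len 1)
gen 8: "0"  (len 1)
gen 9: (halted — word empty)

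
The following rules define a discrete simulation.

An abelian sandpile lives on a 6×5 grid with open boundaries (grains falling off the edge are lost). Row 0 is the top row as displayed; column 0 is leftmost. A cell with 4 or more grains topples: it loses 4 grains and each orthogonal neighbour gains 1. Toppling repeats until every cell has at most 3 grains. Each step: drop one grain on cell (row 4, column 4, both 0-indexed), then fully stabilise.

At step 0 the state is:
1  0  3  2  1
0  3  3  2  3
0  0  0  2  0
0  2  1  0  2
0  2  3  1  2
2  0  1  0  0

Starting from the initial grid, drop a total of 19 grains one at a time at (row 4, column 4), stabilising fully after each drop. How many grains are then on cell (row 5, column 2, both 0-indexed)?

2

0) 1  0  3  2  1
0  3  3  2  3
0  0  0  2  0
0  2  1  0  2
0  2  3  1  2
2  0  1  0  0
1) 1  0  3  2  1
0  3  3  2  3
0  0  0  2  0
0  2  1  0  2
0  2  3  1  3
2  0  1  0  0
2) 1  0  3  2  1
0  3  3  2  3
0  0  0  2  0
0  2  1  0  3
0  2  3  2  0
2  0  1  0  1
3) 1  0  3  2  1
0  3  3  2  3
0  0  0  2  0
0  2  1  0  3
0  2  3  2  1
2  0  1  0  1
4) 1  0  3  2  1
0  3  3  2  3
0  0  0  2  0
0  2  1  0  3
0  2  3  2  2
2  0  1  0  1
5) 1  0  3  2  1
0  3  3  2  3
0  0  0  2  0
0  2  1  0  3
0  2  3  2  3
2  0  1  0  1
6) 1  0  3  2  1
0  3  3  2  3
0  0  0  2  1
0  2  1  1  0
0  2  3  3  1
2  0  1  0  2
7) 1  0  3  2  1
0  3  3  2  3
0  0  0  2  1
0  2  1  1  0
0  2  3  3  2
2  0  1  0  2
8) 1  0  3  2  1
0  3  3  2  3
0  0  0  2  1
0  2  1  1  0
0  2  3  3  3
2  0  1  0  2
9) 1  0  3  2  1
0  3  3  2  3
0  0  0  2  1
0  2  2  2  1
0  3  0  1  1
2  0  2  1  3
10) 1  0  3  2  1
0  3  3  2  3
0  0  0  2  1
0  2  2  2  1
0  3  0  1  2
2  0  2  1  3
11) 1  0  3  2  1
0  3  3  2  3
0  0  0  2  1
0  2  2  2  1
0  3  0  1  3
2  0  2  1  3
12) 1  0  3  2  1
0  3  3  2  3
0  0  0  2  1
0  2  2  2  2
0  3  0  2  1
2  0  2  2  0
13) 1  0  3  2  1
0  3  3  2  3
0  0  0  2  1
0  2  2  2  2
0  3  0  2  2
2  0  2  2  0
14) 1  0  3  2  1
0  3  3  2  3
0  0  0  2  1
0  2  2  2  2
0  3  0  2  3
2  0  2  2  0
15) 1  0  3  2  1
0  3  3  2  3
0  0  0  2  1
0  2  2  2  3
0  3  0  3  0
2  0  2  2  1
16) 1  0  3  2  1
0  3  3  2  3
0  0  0  2  1
0  2  2  2  3
0  3  0  3  1
2  0  2  2  1
17) 1  0  3  2  1
0  3  3  2  3
0  0  0  2  1
0  2  2  2  3
0  3  0  3  2
2  0  2  2  1
18) 1  0  3  2  1
0  3  3  2  3
0  0  0  2  1
0  2  2  2  3
0  3  0  3  3
2  0  2  2  1
19) 1  0  3  2  1
0  3  3  2  3
0  0  0  3  2
0  2  3  0  1
0  3  1  1  2
2  0  2  3  2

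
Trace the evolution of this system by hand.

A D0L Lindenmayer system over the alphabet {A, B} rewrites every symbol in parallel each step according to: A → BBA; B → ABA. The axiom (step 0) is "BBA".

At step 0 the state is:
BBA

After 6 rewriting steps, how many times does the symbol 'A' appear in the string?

step 0: BBA
step 1: ABAABABBA
step 2: BBAABABBABBAABABBAABAABABBA
step 3: ABAABABBABBAABABBAABAABABBAABAABABBABBAABABBAABAABABBABBAABABBABBAABABBAABAABABBA
step 4: BBAABABBABBAABABBAABAABABBAABAABABBABBAABABBAABAABABBABBAA…ABBAABAABABBABBAABABBAABAABABBABBAABABBABBAABABBAABAABABBA  (len 243)
step 5: ABAABABBABBAABABBAABAABABBAABAABABBABBAABABBAABAABABBABBAA…ABBAABAABABBABBAABABBAABAABABBABBAABABBABBAABABBAABAABABBA  (len 729)
step 6: BBAABABBABBAABABBAABAABABBAABAABABBABBAABABBAABAABABBABBAA…ABBAABAABABBABBAABABBAABAABABBABBAABABBABBAABABBAABAABABBA  (len 2187)

1093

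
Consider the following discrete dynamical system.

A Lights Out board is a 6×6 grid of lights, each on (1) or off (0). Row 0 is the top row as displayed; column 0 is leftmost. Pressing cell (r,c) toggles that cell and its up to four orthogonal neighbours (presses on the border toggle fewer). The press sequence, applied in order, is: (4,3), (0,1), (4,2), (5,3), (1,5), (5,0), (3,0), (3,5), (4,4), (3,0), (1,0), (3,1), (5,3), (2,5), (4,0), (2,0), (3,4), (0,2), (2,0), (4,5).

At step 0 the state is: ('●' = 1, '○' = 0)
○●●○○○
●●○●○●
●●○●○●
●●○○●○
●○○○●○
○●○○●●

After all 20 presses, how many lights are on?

18

gen 0: ○●●○○○
●●○●○●
●●○●○●
●●○○●○
●○○○●○
○●○○●●
gen 1: ○●●○○○
●●○●○●
●●○●○●
●●○●●○
●○●●○○
○●○●●●
gen 2: ●○○○○○
●○○●○●
●●○●○●
●●○●●○
●○●●○○
○●○●●●
gen 3: ●○○○○○
●○○●○●
●●○●○●
●●●●●○
●●○○○○
○●●●●●
gen 4: ●○○○○○
●○○●○●
●●○●○●
●●●●●○
●●○●○○
○●○○○●
gen 5: ●○○○○●
●○○●●○
●●○●○○
●●●●●○
●●○●○○
○●○○○●
gen 6: ●○○○○●
●○○●●○
●●○●○○
●●●●●○
○●○●○○
●○○○○●
gen 7: ●○○○○●
●○○●●○
○●○●○○
○○●●●○
●●○●○○
●○○○○●
gen 8: ●○○○○●
●○○●●○
○●○●○●
○○●●○●
●●○●○●
●○○○○●
gen 9: ●○○○○●
●○○●●○
○●○●○●
○○●●●●
●●○○●○
●○○○●●
gen 10: ●○○○○●
●○○●●○
●●○●○●
●●●●●●
○●○○●○
●○○○●●
gen 11: ○○○○○●
○●○●●○
○●○●○●
●●●●●●
○●○○●○
●○○○●●
gen 12: ○○○○○●
○●○●●○
○○○●○●
○○○●●●
○○○○●○
●○○○●●
gen 13: ○○○○○●
○●○●●○
○○○●○●
○○○●●●
○○○●●○
●○●●○●
gen 14: ○○○○○●
○●○●●●
○○○●●○
○○○●●○
○○○●●○
●○●●○●
gen 15: ○○○○○●
○●○●●●
○○○●●○
●○○●●○
●●○●●○
○○●●○●
gen 16: ○○○○○●
●●○●●●
●●○●●○
○○○●●○
●●○●●○
○○●●○●
gen 17: ○○○○○●
●●○●●●
●●○●○○
○○○○○●
●●○●○○
○○●●○●
gen 18: ○●●●○●
●●●●●●
●●○●○○
○○○○○●
●●○●○○
○○●●○●
gen 19: ○●●●○●
○●●●●●
○○○●○○
●○○○○●
●●○●○○
○○●●○●
gen 20: ○●●●○●
○●●●●●
○○○●○○
●○○○○○
●●○●●●
○○●●○○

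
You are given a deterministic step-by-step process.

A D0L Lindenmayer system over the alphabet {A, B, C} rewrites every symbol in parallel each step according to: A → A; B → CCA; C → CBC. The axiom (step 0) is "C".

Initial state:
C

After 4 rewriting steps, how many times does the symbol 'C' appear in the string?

44

t=0: C
t=1: CBC
t=2: CBCCCACBC
t=3: CBCCCACBCCBCCBCACBCCCACBC
t=4: CBCCCACBCCBCCBCACBCCCACBCCBCCCACBCCBCCCACBCACBCCCACBCCBCCBCACBCCCACBC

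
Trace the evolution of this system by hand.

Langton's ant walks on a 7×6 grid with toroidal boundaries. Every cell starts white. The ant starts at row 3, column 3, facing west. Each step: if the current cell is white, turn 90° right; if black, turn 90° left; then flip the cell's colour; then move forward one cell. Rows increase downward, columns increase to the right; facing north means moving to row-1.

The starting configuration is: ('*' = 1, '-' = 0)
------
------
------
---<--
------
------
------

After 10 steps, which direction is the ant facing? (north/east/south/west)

east

k=0  ------
------
------
---<--
------
------
------
k=1  ------
------
---^--
---*--
------
------
------
k=2  ------
------
---*>-
---*--
------
------
------
k=3  ------
------
---**-
---*v-
------
------
------
k=4  ------
------
---**-
---<*-
------
------
------
k=5  ------
------
---**-
----*-
---v--
------
------
k=6  ------
------
---**-
----*-
--<*--
------
------
k=7  ------
------
---**-
--^-*-
--**--
------
------
k=8  ------
------
---**-
--*>*-
--**--
------
------
k=9  ------
------
---**-
--***-
--*v--
------
------
k=10  ------
------
---**-
--***-
--*->-
------
------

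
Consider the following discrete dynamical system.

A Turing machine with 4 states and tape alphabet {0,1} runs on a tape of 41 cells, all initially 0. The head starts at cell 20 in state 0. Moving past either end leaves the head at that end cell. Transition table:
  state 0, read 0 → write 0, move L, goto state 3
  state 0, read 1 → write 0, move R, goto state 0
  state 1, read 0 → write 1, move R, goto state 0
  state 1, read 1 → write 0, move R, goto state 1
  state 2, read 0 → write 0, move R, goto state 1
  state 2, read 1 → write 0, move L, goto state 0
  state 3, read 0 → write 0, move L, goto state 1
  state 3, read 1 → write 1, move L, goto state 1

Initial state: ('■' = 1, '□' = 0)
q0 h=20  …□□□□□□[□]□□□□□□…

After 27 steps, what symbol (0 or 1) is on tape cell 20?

k=0  q0 h=20  …□□□□□□[□]□□□□□□…
k=1  q3 h=19  …□□□□□□[□]□□□□□□…
k=2  q1 h=18  …□□□□□□[□]□□□□□□…
k=3  q0 h=19  …□□□□□■[□]□□□□□□…
k=4  q3 h=18  …□□□□□□[■]□□□□□□…
k=5  q1 h=17  …□□□□□□[□]■□□□□□…
k=6  q0 h=18  …□□□□□■[■]□□□□□□…
k=7  q0 h=19  …□□□□■□[□]□□□□□□…
k=8  q3 h=18  …□□□□□■[□]□□□□□□…
k=9  q1 h=17  …□□□□□□[■]□□□□□□…
k=10  q1 h=18  …□□□□□□[□]□□□□□□…
k=11  q0 h=19  …□□□□□■[□]□□□□□□…
k=12  q3 h=18  …□□□□□□[■]□□□□□□…
k=13  q1 h=17  …□□□□□□[□]■□□□□□…
k=14  q0 h=18  …□□□□□■[■]□□□□□□…
k=15  q0 h=19  …□□□□■□[□]□□□□□□…
k=16  q3 h=18  …□□□□□■[□]□□□□□□…
k=17  q1 h=17  …□□□□□□[■]□□□□□□…
k=18  q1 h=18  …□□□□□□[□]□□□□□□…
k=19  q0 h=19  …□□□□□■[□]□□□□□□…
k=20  q3 h=18  …□□□□□□[■]□□□□□□…
k=21  q1 h=17  …□□□□□□[□]■□□□□□…
k=22  q0 h=18  …□□□□□■[■]□□□□□□…
k=23  q0 h=19  …□□□□■□[□]□□□□□□…
k=24  q3 h=18  …□□□□□■[□]□□□□□□…
k=25  q1 h=17  …□□□□□□[■]□□□□□□…
k=26  q1 h=18  …□□□□□□[□]□□□□□□…
k=27  q0 h=19  …□□□□□■[□]□□□□□□…

0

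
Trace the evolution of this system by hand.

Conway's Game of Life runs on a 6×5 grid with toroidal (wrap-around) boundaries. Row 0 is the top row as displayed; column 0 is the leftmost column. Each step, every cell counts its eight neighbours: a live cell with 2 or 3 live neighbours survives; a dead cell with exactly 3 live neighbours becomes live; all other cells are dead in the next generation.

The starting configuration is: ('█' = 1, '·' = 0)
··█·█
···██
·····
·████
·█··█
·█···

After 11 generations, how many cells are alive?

[0] ··█·█
···██
·····
·████
·█··█
·█···
[1] █·█·█
···██
█····
·████
·█··█
·███·
[2] █····
·█·█·
██···
·████
····█
·····
[3] ·····
·██·█
·····
·████
█·█·█
·····
[4] ·····
·····
····█
·██·█
█·█·█
·····
[5] ·····
·····
█··█·
·██·█
█·█·█
·····
[6] ·····
·····
█████
··█··
█·█·█
·····
[7] ·····
█████
█████
·····
·█·█·
·····
[8] █████
·····
·····
·····
·····
·····
[9] █████
█████
·····
·····
·····
█████
[10] ·····
·····
█████
·····
█████
·····
[11] ·····
█████
█████
·····
█████
█████

20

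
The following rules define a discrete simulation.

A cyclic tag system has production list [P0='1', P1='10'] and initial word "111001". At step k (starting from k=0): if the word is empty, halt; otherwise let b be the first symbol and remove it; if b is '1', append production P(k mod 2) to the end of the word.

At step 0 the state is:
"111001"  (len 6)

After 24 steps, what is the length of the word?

8

step 0: "111001"  (len 6)
step 1: "110011"  (len 6)
step 2: "1001110"  (len 7)
step 3: "0011101"  (len 7)
step 4: "011101"  (len 6)
step 5: "11101"  (len 5)
step 6: "110110"  (len 6)
step 7: "101101"  (len 6)
step 8: "0110110"  (len 7)
step 9: "110110"  (len 6)
step 10: "1011010"  (len 7)
step 11: "0110101"  (len 7)
step 12: "110101"  (len 6)
step 13: "101011"  (len 6)
step 14: "0101110"  (len 7)
step 15: "101110"  (len 6)
step 16: "0111010"  (len 7)
step 17: "111010"  (len 6)
step 18: "1101010"  (len 7)
step 19: "1010101"  (len 7)
step 20: "01010110"  (len 8)
step 21: "1010110"  (len 7)
step 22: "01011010"  (len 8)
step 23: "1011010"  (len 7)
step 24: "01101010"  (len 8)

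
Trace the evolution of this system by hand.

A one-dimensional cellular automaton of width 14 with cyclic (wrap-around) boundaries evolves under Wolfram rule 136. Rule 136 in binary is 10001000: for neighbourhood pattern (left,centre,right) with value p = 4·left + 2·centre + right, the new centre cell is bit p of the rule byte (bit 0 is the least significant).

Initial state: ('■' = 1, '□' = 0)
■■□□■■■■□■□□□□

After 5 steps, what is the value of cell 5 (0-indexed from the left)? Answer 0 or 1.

0

0) ■■□□■■■■□■□□□□
1) ■□□□■■■□□□□□□□
2) □□□□■■□□□□□□□□
3) □□□□■□□□□□□□□□
4) □□□□□□□□□□□□□□
5) □□□□□□□□□□□□□□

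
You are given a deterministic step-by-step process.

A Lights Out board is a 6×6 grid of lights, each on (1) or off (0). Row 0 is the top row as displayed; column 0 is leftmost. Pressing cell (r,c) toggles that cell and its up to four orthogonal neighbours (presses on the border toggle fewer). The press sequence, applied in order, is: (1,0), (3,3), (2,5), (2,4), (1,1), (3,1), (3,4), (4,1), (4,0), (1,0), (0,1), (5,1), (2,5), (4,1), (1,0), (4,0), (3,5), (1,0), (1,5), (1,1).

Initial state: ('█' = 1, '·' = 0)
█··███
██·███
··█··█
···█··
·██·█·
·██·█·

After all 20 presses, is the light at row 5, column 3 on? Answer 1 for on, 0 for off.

k=0  █··███
██·███
··█··█
···█··
·██·█·
·██·█·
k=1  ···███
···███
█·█··█
···█··
·██·█·
·██·█·
k=2  ···███
···███
█·██·█
··█·█·
·████·
·██·█·
k=3  ···███
···██·
█·███·
··█·██
·████·
·██·█·
k=4  ···███
···█··
█·█··█
··█··█
·████·
·██·█·
k=5  ·█·███
████··
███··█
··█··█
·████·
·██·█·
k=6  ·█·███
████··
█·█··█
██···█
··███·
·██·█·
k=7  ·█·███
████··
█·█·██
██·██·
··██··
·██·█·
k=8  ·█·███
████··
█·█·██
█··██·
██·█··
··█·█·
k=9  ·█·███
████··
█·█·██
···██·
···█··
█·█·█·
k=10  ██·███
··██··
··█·██
···██·
···█··
█·█·█·
k=11  ··████
·███··
··█·██
···██·
···█··
█·█·█·
k=12  ··████
·███··
··█·██
···██·
·█·█··
·█··█·
k=13  ··████
·███·█
··█···
···███
·█·█··
·█··█·
k=14  ··████
·███·█
··█···
·█·███
█·██··
····█·
k=15  █·████
█·██·█
█·█···
·█·███
█·██··
····█·
k=16  █·████
█·██·█
█·█···
██·███
·███··
█···█·
k=17  █·████
█·██·█
█·█··█
██·█··
·███·█
█···█·
k=18  ··████
·███·█
··█··█
██·█··
·███·█
█···█·
k=19  ··███·
·████·
··█···
██·█··
·███·█
█···█·
k=20  ·████·
█··██·
·██···
██·█··
·███·█
█···█·

0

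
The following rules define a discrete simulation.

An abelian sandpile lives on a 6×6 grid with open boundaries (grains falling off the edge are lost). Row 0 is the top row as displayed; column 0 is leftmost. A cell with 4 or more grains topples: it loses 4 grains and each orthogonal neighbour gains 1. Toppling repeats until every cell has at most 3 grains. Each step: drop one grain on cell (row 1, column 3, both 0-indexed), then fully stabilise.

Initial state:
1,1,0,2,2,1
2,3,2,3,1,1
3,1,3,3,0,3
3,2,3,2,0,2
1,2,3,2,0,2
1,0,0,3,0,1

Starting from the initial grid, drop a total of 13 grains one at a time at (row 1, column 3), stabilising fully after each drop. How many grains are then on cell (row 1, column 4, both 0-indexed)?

3

0) 1,1,0,2,2,1
2,3,2,3,1,1
3,1,3,3,0,3
3,2,3,2,0,2
1,2,3,2,0,2
1,0,0,3,0,1
1) 1,2,1,3,2,1
3,0,1,2,2,1
3,3,2,2,1,3
3,3,2,1,1,2
1,3,1,1,1,2
1,0,2,0,1,1
2) 1,2,1,3,2,1
3,0,1,3,2,1
3,3,2,2,1,3
3,3,2,1,1,2
1,3,1,1,1,2
1,0,2,0,1,1
3) 1,2,2,0,3,1
3,0,2,1,3,1
3,3,2,3,1,3
3,3,2,1,1,2
1,3,1,1,1,2
1,0,2,0,1,1
4) 1,2,2,0,3,1
3,0,2,2,3,1
3,3,2,3,1,3
3,3,2,1,1,2
1,3,1,1,1,2
1,0,2,0,1,1
5) 1,2,2,0,3,1
3,0,2,3,3,1
3,3,2,3,1,3
3,3,2,1,1,2
1,3,1,1,1,2
1,0,2,0,1,1
6) 1,2,2,2,0,2
3,0,3,2,1,2
3,3,3,0,3,3
3,3,2,2,1,2
1,3,1,1,1,2
1,0,2,0,1,1
7) 1,2,2,2,0,2
3,0,3,3,1,2
3,3,3,0,3,3
3,3,2,2,1,2
1,3,1,1,1,2
1,0,2,0,1,1
8) 2,2,3,3,0,2
0,3,1,1,2,2
2,2,2,2,3,3
1,3,0,3,1,2
3,0,3,1,1,2
1,1,2,0,1,1
9) 2,2,3,3,0,2
0,3,1,2,2,2
2,2,2,2,3,3
1,3,0,3,1,2
3,0,3,1,1,2
1,1,2,0,1,1
10) 2,2,3,3,0,2
0,3,1,3,2,2
2,2,2,2,3,3
1,3,0,3,1,2
3,0,3,1,1,2
1,1,2,0,1,1
11) 2,3,0,1,1,2
0,3,3,1,3,2
2,2,2,3,3,3
1,3,0,3,1,2
3,0,3,1,1,2
1,1,2,0,1,1
12) 2,3,0,1,1,2
0,3,3,2,3,2
2,2,2,3,3,3
1,3,0,3,1,2
3,0,3,1,1,2
1,1,2,0,1,1
13) 2,3,0,1,1,2
0,3,3,3,3,2
2,2,2,3,3,3
1,3,0,3,1,2
3,0,3,1,1,2
1,1,2,0,1,1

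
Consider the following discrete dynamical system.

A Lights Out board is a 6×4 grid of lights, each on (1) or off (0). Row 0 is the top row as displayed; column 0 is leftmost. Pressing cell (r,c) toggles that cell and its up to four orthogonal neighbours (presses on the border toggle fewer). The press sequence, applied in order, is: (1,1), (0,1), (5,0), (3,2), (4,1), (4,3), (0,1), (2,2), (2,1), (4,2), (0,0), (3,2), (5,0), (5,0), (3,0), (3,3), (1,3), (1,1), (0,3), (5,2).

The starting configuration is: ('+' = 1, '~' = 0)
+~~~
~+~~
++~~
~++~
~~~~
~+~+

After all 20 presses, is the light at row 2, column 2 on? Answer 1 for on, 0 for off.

0) +~~~
~+~~
++~~
~++~
~~~~
~+~+
1) ++~~
+~+~
+~~~
~++~
~~~~
~+~+
2) ~~+~
+++~
+~~~
~++~
~~~~
~+~+
3) ~~+~
+++~
+~~~
~++~
+~~~
+~~+
4) ~~+~
+++~
+~+~
~~~+
+~+~
+~~+
5) ~~+~
+++~
+~+~
~+~+
~+~~
++~+
6) ~~+~
+++~
+~+~
~+~~
~+++
++~~
7) ++~~
+~+~
+~+~
~+~~
~+++
++~~
8) ++~~
+~~~
++~+
~++~
~+++
++~~
9) ++~~
++~~
~~++
~~+~
~+++
++~~
10) ++~~
++~~
~~++
~~~~
~~~~
+++~
11) ~~~~
~+~~
~~++
~~~~
~~~~
+++~
12) ~~~~
~+~~
~~~+
~+++
~~+~
+++~
13) ~~~~
~+~~
~~~+
~+++
+~+~
~~+~
14) ~~~~
~+~~
~~~+
~+++
~~+~
+++~
15) ~~~~
~+~~
+~~+
+~++
+~+~
+++~
16) ~~~~
~+~~
+~~~
+~~~
+~++
+++~
17) ~~~+
~+++
+~~+
+~~~
+~++
+++~
18) ~+~+
+~~+
++~+
+~~~
+~++
+++~
19) ~++~
+~~~
++~+
+~~~
+~++
+++~
20) ~++~
+~~~
++~+
+~~~
+~~+
+~~+

0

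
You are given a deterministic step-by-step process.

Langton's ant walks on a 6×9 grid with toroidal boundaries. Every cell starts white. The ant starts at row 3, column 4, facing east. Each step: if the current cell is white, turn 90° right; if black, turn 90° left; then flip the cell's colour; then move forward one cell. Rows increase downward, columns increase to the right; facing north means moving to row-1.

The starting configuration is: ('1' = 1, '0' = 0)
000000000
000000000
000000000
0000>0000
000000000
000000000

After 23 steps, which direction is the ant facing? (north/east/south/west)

k=0  000000000
000000000
000000000
0000>0000
000000000
000000000
k=1  000000000
000000000
000000000
000010000
0000v0000
000000000
k=2  000000000
000000000
000000000
000010000
000<10000
000000000
k=3  000000000
000000000
000000000
000^10000
000110000
000000000
k=4  000000000
000000000
000000000
0001>0000
000110000
000000000
k=5  000000000
000000000
0000^0000
000100000
000110000
000000000
k=6  000000000
000000000
00001>000
000100000
000110000
000000000
k=7  000000000
000000000
000011000
00010v000
000110000
000000000
k=8  000000000
000000000
000011000
0001<1000
000110000
000000000
k=9  000000000
000000000
0000^1000
000111000
000110000
000000000
k=10  000000000
000000000
000<01000
000111000
000110000
000000000
k=11  000000000
000^00000
000101000
000111000
000110000
000000000
k=12  000000000
0001>0000
000101000
000111000
000110000
000000000
k=13  000000000
000110000
0001v1000
000111000
000110000
000000000
k=14  000000000
000110000
000<11000
000111000
000110000
000000000
k=15  000000000
000110000
000011000
000v11000
000110000
000000000
k=16  000000000
000110000
000011000
0000>1000
000110000
000000000
k=17  000000000
000110000
0000^1000
000001000
000110000
000000000
k=18  000000000
000110000
000<01000
000001000
000110000
000000000
k=19  000000000
000^10000
000101000
000001000
000110000
000000000
k=20  000000000
00<010000
000101000
000001000
000110000
000000000
k=21  00^000000
001010000
000101000
000001000
000110000
000000000
k=22  001>00000
001010000
000101000
000001000
000110000
000000000
k=23  001100000
001v10000
000101000
000001000
000110000
000000000

south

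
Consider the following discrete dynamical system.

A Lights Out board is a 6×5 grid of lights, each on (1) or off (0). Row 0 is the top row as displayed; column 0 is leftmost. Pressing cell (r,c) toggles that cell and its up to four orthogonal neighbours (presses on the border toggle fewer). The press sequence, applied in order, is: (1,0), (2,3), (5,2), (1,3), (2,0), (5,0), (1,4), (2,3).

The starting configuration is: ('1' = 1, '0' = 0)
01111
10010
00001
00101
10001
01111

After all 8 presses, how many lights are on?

t=0: 01111
10010
00001
00101
10001
01111
t=1: 11111
01010
10001
00101
10001
01111
t=2: 11111
01000
10110
00111
10001
01111
t=3: 11111
01000
10110
00111
10101
00001
t=4: 11101
01111
10100
00111
10101
00001
t=5: 11101
11111
01100
10111
10101
00001
t=6: 11101
11111
01100
10111
00101
11001
t=7: 11100
11100
01101
10111
00101
11001
t=8: 11100
11110
01010
10101
00101
11001

17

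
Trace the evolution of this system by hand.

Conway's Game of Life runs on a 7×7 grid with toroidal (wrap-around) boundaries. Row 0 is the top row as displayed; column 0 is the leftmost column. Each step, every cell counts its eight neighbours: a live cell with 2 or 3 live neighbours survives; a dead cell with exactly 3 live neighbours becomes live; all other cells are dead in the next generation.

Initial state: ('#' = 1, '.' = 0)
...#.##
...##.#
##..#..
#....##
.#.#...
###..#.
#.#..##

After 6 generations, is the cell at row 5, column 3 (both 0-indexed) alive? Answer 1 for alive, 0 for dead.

[0] ...#.##
...##.#
##..#..
#....##
.#.#...
###..#.
#.#..##
[1] ..##...
..##..#
.#.##..
..#.###
....##.
...###.
..##...
[2] .#..#..
.#.....
##....#
..#...#
.......
..#..#.
.......
[3] .......
.##....
.##...#
.#....#
.......
.......
.......
[4] .......
###....
.......
.##....
.......
.......
.......
[5] .#.....
.#.....
#......
.......
.......
.......
.......
[6] .......
##.....
.......
.......
.......
.......
.......

0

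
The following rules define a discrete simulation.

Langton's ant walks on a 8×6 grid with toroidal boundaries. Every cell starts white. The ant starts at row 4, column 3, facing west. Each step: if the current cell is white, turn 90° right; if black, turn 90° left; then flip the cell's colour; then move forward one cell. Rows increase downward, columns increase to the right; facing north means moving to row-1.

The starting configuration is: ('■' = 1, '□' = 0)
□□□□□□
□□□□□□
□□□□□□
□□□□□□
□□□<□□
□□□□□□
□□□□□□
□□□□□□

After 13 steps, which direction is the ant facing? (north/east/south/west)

step 0: □□□□□□
□□□□□□
□□□□□□
□□□□□□
□□□<□□
□□□□□□
□□□□□□
□□□□□□
step 1: □□□□□□
□□□□□□
□□□□□□
□□□^□□
□□□■□□
□□□□□□
□□□□□□
□□□□□□
step 2: □□□□□□
□□□□□□
□□□□□□
□□□■>□
□□□■□□
□□□□□□
□□□□□□
□□□□□□
step 3: □□□□□□
□□□□□□
□□□□□□
□□□■■□
□□□■v□
□□□□□□
□□□□□□
□□□□□□
step 4: □□□□□□
□□□□□□
□□□□□□
□□□■■□
□□□<■□
□□□□□□
□□□□□□
□□□□□□
step 5: □□□□□□
□□□□□□
□□□□□□
□□□■■□
□□□□■□
□□□v□□
□□□□□□
□□□□□□
step 6: □□□□□□
□□□□□□
□□□□□□
□□□■■□
□□□□■□
□□<■□□
□□□□□□
□□□□□□
step 7: □□□□□□
□□□□□□
□□□□□□
□□□■■□
□□^□■□
□□■■□□
□□□□□□
□□□□□□
step 8: □□□□□□
□□□□□□
□□□□□□
□□□■■□
□□■>■□
□□■■□□
□□□□□□
□□□□□□
step 9: □□□□□□
□□□□□□
□□□□□□
□□□■■□
□□■■■□
□□■v□□
□□□□□□
□□□□□□
step 10: □□□□□□
□□□□□□
□□□□□□
□□□■■□
□□■■■□
□□■□>□
□□□□□□
□□□□□□
step 11: □□□□□□
□□□□□□
□□□□□□
□□□■■□
□□■■■□
□□■□■□
□□□□v□
□□□□□□
step 12: □□□□□□
□□□□□□
□□□□□□
□□□■■□
□□■■■□
□□■□■□
□□□<■□
□□□□□□
step 13: □□□□□□
□□□□□□
□□□□□□
□□□■■□
□□■■■□
□□■^■□
□□□■■□
□□□□□□

north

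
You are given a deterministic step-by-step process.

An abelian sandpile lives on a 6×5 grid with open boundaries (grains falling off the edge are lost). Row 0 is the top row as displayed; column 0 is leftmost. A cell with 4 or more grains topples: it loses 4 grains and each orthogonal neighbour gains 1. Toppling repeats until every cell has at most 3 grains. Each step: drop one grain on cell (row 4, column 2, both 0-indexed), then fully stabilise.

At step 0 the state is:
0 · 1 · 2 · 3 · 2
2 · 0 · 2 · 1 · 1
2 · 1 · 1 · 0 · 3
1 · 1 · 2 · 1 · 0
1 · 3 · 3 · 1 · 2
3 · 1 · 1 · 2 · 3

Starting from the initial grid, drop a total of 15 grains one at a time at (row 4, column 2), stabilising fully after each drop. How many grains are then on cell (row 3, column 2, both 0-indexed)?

gen 0: 0 · 1 · 2 · 3 · 2
2 · 0 · 2 · 1 · 1
2 · 1 · 1 · 0 · 3
1 · 1 · 2 · 1 · 0
1 · 3 · 3 · 1 · 2
3 · 1 · 1 · 2 · 3
gen 1: 0 · 1 · 2 · 3 · 2
2 · 0 · 2 · 1 · 1
2 · 1 · 1 · 0 · 3
1 · 2 · 3 · 1 · 0
2 · 0 · 1 · 2 · 2
3 · 2 · 2 · 2 · 3
gen 2: 0 · 1 · 2 · 3 · 2
2 · 0 · 2 · 1 · 1
2 · 1 · 1 · 0 · 3
1 · 2 · 3 · 1 · 0
2 · 0 · 2 · 2 · 2
3 · 2 · 2 · 2 · 3
gen 3: 0 · 1 · 2 · 3 · 2
2 · 0 · 2 · 1 · 1
2 · 1 · 1 · 0 · 3
1 · 2 · 3 · 1 · 0
2 · 0 · 3 · 2 · 2
3 · 2 · 2 · 2 · 3
gen 4: 0 · 1 · 2 · 3 · 2
2 · 0 · 2 · 1 · 1
2 · 1 · 2 · 0 · 3
1 · 3 · 0 · 2 · 0
2 · 1 · 1 · 3 · 2
3 · 2 · 3 · 2 · 3
gen 5: 0 · 1 · 2 · 3 · 2
2 · 0 · 2 · 1 · 1
2 · 1 · 2 · 0 · 3
1 · 3 · 0 · 2 · 0
2 · 1 · 2 · 3 · 2
3 · 2 · 3 · 2 · 3
gen 6: 0 · 1 · 2 · 3 · 2
2 · 0 · 2 · 1 · 1
2 · 1 · 2 · 0 · 3
1 · 3 · 0 · 2 · 0
2 · 1 · 3 · 3 · 2
3 · 2 · 3 · 2 · 3
gen 7: 0 · 1 · 2 · 3 · 2
2 · 0 · 2 · 1 · 1
2 · 1 · 2 · 0 · 3
1 · 3 · 1 · 3 · 1
2 · 2 · 2 · 2 · 0
3 · 3 · 1 · 1 · 1
gen 8: 0 · 1 · 2 · 3 · 2
2 · 0 · 2 · 1 · 1
2 · 1 · 2 · 0 · 3
1 · 3 · 1 · 3 · 1
2 · 2 · 3 · 2 · 0
3 · 3 · 1 · 1 · 1
gen 9: 0 · 1 · 2 · 3 · 2
2 · 0 · 2 · 1 · 1
2 · 1 · 2 · 0 · 3
1 · 3 · 2 · 3 · 1
2 · 3 · 0 · 3 · 0
3 · 3 · 2 · 1 · 1
gen 10: 0 · 1 · 2 · 3 · 2
2 · 0 · 2 · 1 · 1
2 · 1 · 2 · 0 · 3
1 · 3 · 2 · 3 · 1
2 · 3 · 1 · 3 · 0
3 · 3 · 2 · 1 · 1
gen 11: 0 · 1 · 2 · 3 · 2
2 · 0 · 2 · 1 · 1
2 · 1 · 2 · 0 · 3
1 · 3 · 2 · 3 · 1
2 · 3 · 2 · 3 · 0
3 · 3 · 2 · 1 · 1
gen 12: 0 · 1 · 2 · 3 · 2
2 · 0 · 2 · 1 · 1
2 · 1 · 2 · 0 · 3
1 · 3 · 2 · 3 · 1
2 · 3 · 3 · 3 · 0
3 · 3 · 2 · 1 · 1
gen 13: 0 · 1 · 2 · 3 · 2
2 · 0 · 2 · 1 · 1
2 · 2 · 3 · 1 · 3
3 · 2 · 2 · 1 · 2
1 · 0 · 1 · 2 · 1
1 · 3 · 1 · 3 · 1
gen 14: 0 · 1 · 2 · 3 · 2
2 · 0 · 2 · 1 · 1
2 · 2 · 3 · 1 · 3
3 · 2 · 2 · 1 · 2
1 · 0 · 2 · 2 · 1
1 · 3 · 1 · 3 · 1
gen 15: 0 · 1 · 2 · 3 · 2
2 · 0 · 2 · 1 · 1
2 · 2 · 3 · 1 · 3
3 · 2 · 2 · 1 · 2
1 · 0 · 3 · 2 · 1
1 · 3 · 1 · 3 · 1

2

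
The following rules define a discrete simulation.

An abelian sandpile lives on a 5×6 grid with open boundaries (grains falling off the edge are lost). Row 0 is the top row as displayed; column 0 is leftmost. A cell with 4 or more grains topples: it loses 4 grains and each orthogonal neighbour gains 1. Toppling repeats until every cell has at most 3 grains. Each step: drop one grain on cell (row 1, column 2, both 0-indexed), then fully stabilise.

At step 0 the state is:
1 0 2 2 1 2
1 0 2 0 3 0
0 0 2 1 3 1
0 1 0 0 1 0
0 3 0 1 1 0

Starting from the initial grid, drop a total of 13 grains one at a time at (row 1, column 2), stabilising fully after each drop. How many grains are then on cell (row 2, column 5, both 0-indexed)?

0) 1 0 2 2 1 2
1 0 2 0 3 0
0 0 2 1 3 1
0 1 0 0 1 0
0 3 0 1 1 0
1) 1 0 2 2 1 2
1 0 3 0 3 0
0 0 2 1 3 1
0 1 0 0 1 0
0 3 0 1 1 0
2) 1 0 3 2 1 2
1 1 0 1 3 0
0 0 3 1 3 1
0 1 0 0 1 0
0 3 0 1 1 0
3) 1 0 3 2 1 2
1 1 1 1 3 0
0 0 3 1 3 1
0 1 0 0 1 0
0 3 0 1 1 0
4) 1 0 3 2 1 2
1 1 2 1 3 0
0 0 3 1 3 1
0 1 0 0 1 0
0 3 0 1 1 0
5) 1 0 3 2 1 2
1 1 3 1 3 0
0 0 3 1 3 1
0 1 0 0 1 0
0 3 0 1 1 0
6) 1 1 0 3 1 2
1 2 2 2 3 0
0 1 0 2 3 1
0 1 1 0 1 0
0 3 0 1 1 0
7) 1 1 0 3 1 2
1 2 3 2 3 0
0 1 0 2 3 1
0 1 1 0 1 0
0 3 0 1 1 0
8) 1 1 1 3 1 2
1 3 0 3 3 0
0 1 1 2 3 1
0 1 1 0 1 0
0 3 0 1 1 0
9) 1 1 1 3 1 2
1 3 1 3 3 0
0 1 1 2 3 1
0 1 1 0 1 0
0 3 0 1 1 0
10) 1 1 1 3 1 2
1 3 2 3 3 0
0 1 1 2 3 1
0 1 1 0 1 0
0 3 0 1 1 0
11) 1 1 1 3 1 2
1 3 3 3 3 0
0 1 1 2 3 1
0 1 1 0 1 0
0 3 0 1 1 0
12) 1 2 3 0 3 2
2 0 2 3 1 1
0 2 3 0 1 2
0 1 1 1 2 0
0 3 0 1 1 0
13) 1 2 3 0 3 2
2 0 3 3 1 1
0 2 3 0 1 2
0 1 1 1 2 0
0 3 0 1 1 0

2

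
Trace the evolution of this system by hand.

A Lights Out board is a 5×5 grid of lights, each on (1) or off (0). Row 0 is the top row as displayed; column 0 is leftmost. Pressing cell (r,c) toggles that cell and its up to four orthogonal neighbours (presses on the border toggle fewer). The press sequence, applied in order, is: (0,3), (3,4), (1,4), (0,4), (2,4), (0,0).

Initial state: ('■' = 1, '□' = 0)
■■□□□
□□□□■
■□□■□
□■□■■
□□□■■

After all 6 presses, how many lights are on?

8

[0] ■■□□□
□□□□■
■□□■□
□■□■■
□□□■■
[1] ■■■■■
□□□■■
■□□■□
□■□■■
□□□■■
[2] ■■■■■
□□□■■
■□□■■
□■□□□
□□□■□
[3] ■■■■□
□□□□□
■□□■□
□■□□□
□□□■□
[4] ■■■□■
□□□□■
■□□■□
□■□□□
□□□■□
[5] ■■■□■
□□□□□
■□□□■
□■□□■
□□□■□
[6] □□■□■
■□□□□
■□□□■
□■□□■
□□□■□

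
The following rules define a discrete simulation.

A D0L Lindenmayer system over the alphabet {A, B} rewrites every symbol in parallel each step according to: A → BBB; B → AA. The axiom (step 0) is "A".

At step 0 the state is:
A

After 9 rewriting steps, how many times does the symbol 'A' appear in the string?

0

0) A
1) BBB
2) AAAAAA
3) BBBBBBBBBBBBBBBBBB
4) AAAAAAAAAAAAAAAAAAAAAAAAAAAAAAAAAAAA
5) BBBBBBBBBBBBBBBBBBBBBBBBBBBBBBBBBBBBBBBBBBBBBBBBBBBBBBBBBBBBBBBBBBBBBBBBBBBBBBBBBBBBBBBBBBBBBBBBBBBBBBBBBBBB
6) AAAAAAAAAAAAAAAAAAAAAAAAAAAAAAAAAAAAAAAAAAAAAAAAAAAAAAAAAA…AAAAAAAAAAAAAAAAAAAAAAAAAAAAAAAAAAAAAAAAAAAAAAAAAAAAAAAAAA  (len 216)
7) BBBBBBBBBBBBBBBBBBBBBBBBBBBBBBBBBBBBBBBBBBBBBBBBBBBBBBBBBB…BBBBBBBBBBBBBBBBBBBBBBBBBBBBBBBBBBBBBBBBBBBBBBBBBBBBBBBBBB  (len 648)
8) AAAAAAAAAAAAAAAAAAAAAAAAAAAAAAAAAAAAAAAAAAAAAAAAAAAAAAAAAA…AAAAAAAAAAAAAAAAAAAAAAAAAAAAAAAAAAAAAAAAAAAAAAAAAAAAAAAAAA  (len 1296)
9) BBBBBBBBBBBBBBBBBBBBBBBBBBBBBBBBBBBBBBBBBBBBBBBBBBBBBBBBBB…BBBBBBBBBBBBBBBBBBBBBBBBBBBBBBBBBBBBBBBBBBBBBBBBBBBBBBBBBB  (len 3888)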